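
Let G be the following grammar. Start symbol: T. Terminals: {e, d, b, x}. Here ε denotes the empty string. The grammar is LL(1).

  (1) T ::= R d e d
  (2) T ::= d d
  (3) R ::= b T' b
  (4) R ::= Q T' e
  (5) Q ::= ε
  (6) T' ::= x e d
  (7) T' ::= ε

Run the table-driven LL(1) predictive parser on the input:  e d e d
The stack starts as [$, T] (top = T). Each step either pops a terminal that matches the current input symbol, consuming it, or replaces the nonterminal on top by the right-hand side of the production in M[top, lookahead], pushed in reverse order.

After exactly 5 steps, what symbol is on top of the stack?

     Stack           Input      Action
  1  $ T             e d e d $  expand T ::= R d e d
  2  $ d e d R       e d e d $  expand R ::= Q T' e
  3  $ d e d e T' Q  e d e d $  expand Q ::= ε
  4  $ d e d e T'    e d e d $  expand T' ::= ε
  5  $ d e d e       e d e d $  match e
Stack after step 5: $ d e d (top = d).

d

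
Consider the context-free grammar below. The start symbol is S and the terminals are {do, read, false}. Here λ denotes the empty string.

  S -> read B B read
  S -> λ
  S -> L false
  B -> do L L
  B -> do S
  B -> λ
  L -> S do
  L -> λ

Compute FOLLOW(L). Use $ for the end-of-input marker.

FIRST(B): from B->do L L we get {do}; from B->do S we get {do}; from B->λ we get {λ}. So FIRST(B) = {λ, do}.
FIRST(S): from S->read B B read we get {read}; from S->λ we get {λ}; from S->L false we get {do, false, read}. So FIRST(S) = {λ, do, false, read}.
FIRST(L): from L->S do we get {do, false, read}; from L->λ we get {λ}. So FIRST(L) = {λ, do, false, read}.
FOLLOW(S) includes $ since S is the start symbol.
FOLLOW(B): in S->read B B read (occurrence 1), B is followed by B read with FIRST {do, read}; in S->read B B read (occurrence 2), B is followed by read with FIRST {read}. Thus FOLLOW(B) = {do, read}.
FOLLOW(S): in B->do S, the suffix after S is empty, so FOLLOW(S) ⊇ FOLLOW(B) = {do, read}; in L->S do, S is followed by do with FIRST {do}. Thus FOLLOW(S) = {$, do, read}.
FOLLOW(L): in S->L false, L is followed by false with FIRST {false}; in B->do L L (occurrence 1), L is followed by L with FIRST {λ, do, false, read}; in B->do L L (occurrence 1), the suffix after L is nullable, so FOLLOW(L) ⊇ FOLLOW(B) = {do, read}; in B->do L L (occurrence 2), the suffix after L is empty, so FOLLOW(L) ⊇ FOLLOW(B) = {do, read}. Thus FOLLOW(L) = {do, false, read}.

{do, false, read}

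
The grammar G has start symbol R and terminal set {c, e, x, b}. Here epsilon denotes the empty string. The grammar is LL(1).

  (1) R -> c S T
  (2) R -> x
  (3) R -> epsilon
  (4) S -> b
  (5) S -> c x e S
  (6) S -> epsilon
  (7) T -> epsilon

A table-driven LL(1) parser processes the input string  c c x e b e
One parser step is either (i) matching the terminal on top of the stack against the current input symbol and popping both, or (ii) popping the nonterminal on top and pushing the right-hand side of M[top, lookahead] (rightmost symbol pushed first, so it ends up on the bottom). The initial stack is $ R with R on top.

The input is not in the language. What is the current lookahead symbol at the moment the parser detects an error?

e

     Stack        Input          Action
  1  $ R          c c x e b e $  expand R -> c S T
  2  $ T S c      c c x e b e $  match c
  3  $ T S        c x e b e $    expand S -> c x e S
  4  $ T S e x c  c x e b e $    match c
  5  $ T S e x    x e b e $      match x
  6  $ T S e      e b e $        match e
  7  $ T S        b e $          expand S -> b
  8  $ T b        b e $          match b
  9  $ T          e $            error: M[T, e] is empty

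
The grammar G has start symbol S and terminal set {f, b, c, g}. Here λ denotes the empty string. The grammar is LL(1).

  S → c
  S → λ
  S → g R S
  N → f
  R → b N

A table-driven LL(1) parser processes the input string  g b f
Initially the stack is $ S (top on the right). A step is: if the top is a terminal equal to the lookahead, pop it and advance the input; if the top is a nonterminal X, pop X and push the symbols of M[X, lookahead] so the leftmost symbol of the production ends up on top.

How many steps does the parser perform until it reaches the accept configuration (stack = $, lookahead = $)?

7

step 1: stack=$ S  input=g b f $  — expand S → g R S
step 2: stack=$ S R g  input=g b f $  — match g
step 3: stack=$ S R  input=b f $  — expand R → b N
step 4: stack=$ S N b  input=b f $  — match b
step 5: stack=$ S N  input=f $  — expand N → f
step 6: stack=$ S f  input=f $  — match f
step 7: stack=$ S  input=$  — expand S → λ
Accept reached after 7 steps.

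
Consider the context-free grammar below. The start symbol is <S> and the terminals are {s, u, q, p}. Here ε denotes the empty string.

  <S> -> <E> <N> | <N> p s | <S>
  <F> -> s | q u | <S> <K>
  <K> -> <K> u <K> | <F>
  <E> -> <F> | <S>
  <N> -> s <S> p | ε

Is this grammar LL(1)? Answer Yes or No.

FIRST(<S>) = {p, q, s}
FIRST(<F>) = {p, q, s}
FIRST(<K>) = {p, q, s}
FIRST(<E>) = {p, q, s}
FIRST(<N>) = {ε, s}
FOLLOW(<S>) = {$, p, q, s}
FOLLOW(<F>) = {$, p, q, s, u}
FOLLOW(<K>) = {$, p, q, s, u}
FOLLOW(<E>) = {$, p, q, s}
FOLLOW(<N>) = {$, p, q, s}
Cell M[<E>, p] receives both <E> -> <F> and <E> -> <S> — the grammar is not LL(1).

No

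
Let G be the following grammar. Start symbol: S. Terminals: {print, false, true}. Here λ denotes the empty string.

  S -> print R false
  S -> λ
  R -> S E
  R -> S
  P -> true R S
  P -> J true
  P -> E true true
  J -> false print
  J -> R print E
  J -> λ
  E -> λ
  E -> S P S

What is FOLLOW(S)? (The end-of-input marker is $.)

FIRST(S) = {λ, print}
FIRST(R) = {λ, false, print, true}  (via S E, S)
FIRST(J) = {λ, false, print, true}  (via R print E)
FIRST(P) = {false, print, true}  (via J true, E true true)
FIRST(E) = {λ, false, print, true}  (via S P S)
FOLLOW(S) includes $ since S is the start symbol.
FOLLOW(J): in P->J true, J is followed by true with FIRST {true}. Thus FOLLOW(J) = {true}.
FOLLOW(S): in R->S E, S is followed by E with FIRST {λ, false, print, true}; in R->S E, the suffix after S is nullable, so FOLLOW(S) ⊇ FOLLOW(R) = {false, print, true}; in R->S, the suffix after S is empty, so FOLLOW(S) ⊇ FOLLOW(R) = {false, print, true}; in P->true R S, the suffix after S is empty, so FOLLOW(S) ⊇ FOLLOW(P) = {false, print, true}; in E->S P S (occurrence 1), S is followed by P S with FIRST {false, print, true}; in E->S P S (occurrence 2), the suffix after S is empty, so FOLLOW(S) ⊇ FOLLOW(E) = {false, print, true}. Thus FOLLOW(S) = {$, false, print, true}.
FOLLOW(R): in S->print R false, R is followed by false with FIRST {false}; in P->true R S, R is followed by S with FIRST {λ, print}; in P->true R S, the suffix after R is nullable, so FOLLOW(R) ⊇ FOLLOW(P) = {false, print, true}; in J->R print E, R is followed by print E with FIRST {print}. Thus FOLLOW(R) = {false, print, true}.
FOLLOW(E): in R->S E, the suffix after E is empty, so FOLLOW(E) ⊇ FOLLOW(R) = {false, print, true}; in P->E true true, E is followed by true true with FIRST {true}; in J->R print E, the suffix after E is empty, so FOLLOW(E) ⊇ FOLLOW(J) = {true}. Thus FOLLOW(E) = {false, print, true}.
FOLLOW(P): in E->S P S, P is followed by S with FIRST {λ, print}; in E->S P S, the suffix after P is nullable, so FOLLOW(P) ⊇ FOLLOW(E) = {false, print, true}. Thus FOLLOW(P) = {false, print, true}.

{$, false, print, true}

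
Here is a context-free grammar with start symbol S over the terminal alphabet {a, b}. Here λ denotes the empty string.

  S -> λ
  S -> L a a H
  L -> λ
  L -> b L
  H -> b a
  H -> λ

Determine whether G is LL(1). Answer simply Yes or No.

FIRST(S) = {λ, a, b}
FIRST(L) = {λ, b}
FIRST(H) = {λ, b}
FOLLOW(S) = {$}
FOLLOW(L) = {a}
FOLLOW(H) = {$}
Each cell of M receives at most one production.

Yes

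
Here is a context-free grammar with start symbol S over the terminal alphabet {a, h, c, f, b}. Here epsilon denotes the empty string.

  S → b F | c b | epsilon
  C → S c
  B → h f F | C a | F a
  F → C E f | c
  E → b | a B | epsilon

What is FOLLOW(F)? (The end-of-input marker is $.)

{$, a, c, f}

FIRST(S) = {epsilon, b, c}
FIRST(E) = {epsilon, a, b}
FIRST(C) = {b, c}  (via S c)
FIRST(F) = {b, c}  (via C E f)
FIRST(B) = {b, c, h}  (via C a, F a)
FOLLOW(S) includes $ since S is the start symbol.
FOLLOW(S): in C→S c, S is followed by c with FIRST {c}. Thus FOLLOW(S) = {$, c}.
FOLLOW(C): in B→C a, C is followed by a with FIRST {a}; in F→C E f, C is followed by E f with FIRST {a, b, f}. Thus FOLLOW(C) = {a, b, f}.
FOLLOW(E): in F→C E f, E is followed by f with FIRST {f}. Thus FOLLOW(E) = {f}.
FOLLOW(B): in E→a B, the suffix after B is empty, so FOLLOW(B) ⊇ FOLLOW(E) = {f}. Thus FOLLOW(B) = {f}.
FOLLOW(F): in S→b F, the suffix after F is empty, so FOLLOW(F) ⊇ FOLLOW(S) = {$, c}; in B→h f F, the suffix after F is empty, so FOLLOW(F) ⊇ FOLLOW(B) = {f}; in B→F a, F is followed by a with FIRST {a}. Thus FOLLOW(F) = {$, a, c, f}.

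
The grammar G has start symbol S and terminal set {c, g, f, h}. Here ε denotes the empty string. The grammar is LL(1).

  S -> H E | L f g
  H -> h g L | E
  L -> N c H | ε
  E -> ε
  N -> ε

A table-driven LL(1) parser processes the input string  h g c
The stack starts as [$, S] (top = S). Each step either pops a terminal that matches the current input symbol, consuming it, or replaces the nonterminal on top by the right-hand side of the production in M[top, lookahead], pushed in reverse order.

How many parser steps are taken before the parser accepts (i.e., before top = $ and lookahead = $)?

      Stack      Input    Action
   1  $ S        h g c $  expand S -> H E
   2  $ E H      h g c $  expand H -> h g L
   3  $ E L g h  h g c $  match h
   4  $ E L g    g c $    match g
   5  $ E L      c $      expand L -> N c H
   6  $ E H c N  c $      expand N -> ε
   7  $ E H c    c $      match c
   8  $ E H      $        expand H -> E
   9  $ E E      $        expand E -> ε
  10  $ E        $        expand E -> ε
Accept reached after 10 steps.

10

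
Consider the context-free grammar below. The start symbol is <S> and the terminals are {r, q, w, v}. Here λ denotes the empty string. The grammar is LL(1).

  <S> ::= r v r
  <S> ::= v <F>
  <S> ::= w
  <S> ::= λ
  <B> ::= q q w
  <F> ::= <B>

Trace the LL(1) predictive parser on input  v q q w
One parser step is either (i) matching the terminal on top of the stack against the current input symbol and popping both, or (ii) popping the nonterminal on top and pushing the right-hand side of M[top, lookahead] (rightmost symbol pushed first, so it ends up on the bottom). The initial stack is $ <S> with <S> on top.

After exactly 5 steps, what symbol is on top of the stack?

q

     Stack    Input      Action
  1  $ <S>    v q q w $  expand <S> ::= v <F>
  2  $ <F> v  v q q w $  match v
  3  $ <F>    q q w $    expand <F> ::= <B>
  4  $ <B>    q q w $    expand <B> ::= q q w
  5  $ w q q  q q w $    match q
Stack after step 5: $ w q (top = q).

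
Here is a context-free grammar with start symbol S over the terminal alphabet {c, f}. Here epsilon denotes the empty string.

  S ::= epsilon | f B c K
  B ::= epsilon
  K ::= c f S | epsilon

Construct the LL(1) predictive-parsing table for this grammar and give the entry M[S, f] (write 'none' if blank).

FIRST(S) = {epsilon, f}
FIRST(B) = {epsilon}
FIRST(K) = {epsilon, c}
FOLLOW(S) includes $ since S is the start symbol.
FOLLOW(S): in K::=c f S, the suffix after S is empty, so FOLLOW(S) ⊇ FOLLOW(K) = {$}. Thus FOLLOW(S) = {$}.
FOLLOW(K): in S::=f B c K, the suffix after K is empty, so FOLLOW(K) ⊇ FOLLOW(S) = {$}. Thus FOLLOW(K) = {$}.
For S ::= epsilon: FIRST(epsilon) = {epsilon}, so it goes in M[S, t] for t ∈ {}; since epsilon ∈ FIRST, also for every t ∈ FOLLOW(S) = {$}.
For S ::= f B c K: FIRST(f B c K) = {f}, so it goes in M[S, t] for t ∈ {f}.

S ::= f B c K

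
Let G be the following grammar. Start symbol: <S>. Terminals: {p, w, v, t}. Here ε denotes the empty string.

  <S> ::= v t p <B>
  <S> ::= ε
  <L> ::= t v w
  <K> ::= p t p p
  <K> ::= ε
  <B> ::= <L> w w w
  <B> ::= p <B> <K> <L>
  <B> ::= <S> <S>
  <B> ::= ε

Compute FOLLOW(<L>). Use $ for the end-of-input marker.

FIRST(<S>) = {ε, v}
FIRST(<L>) = {t}
FIRST(<K>) = {ε, p}
FIRST(<B>) = {ε, p, t, v}  (via <L> w w w, <S> <S>)
FOLLOW(<S>) includes $ since <S> is the start symbol.
FOLLOW(<K>): in <B>::=p <B> <K> <L>, <K> is followed by <L> with FIRST {t}. Thus FOLLOW(<K>) = {t}.
FOLLOW(<S>): in <B>::=<S> <S> (occurrence 1), <S> is followed by <S> with FIRST {ε, v}; in <B>::=<S> <S> (occurrence 1), the suffix after <S> is nullable, so FOLLOW(<S>) ⊇ FOLLOW(<B>) = {$, p, t, v}; in <B>::=<S> <S> (occurrence 2), the suffix after <S> is empty, so FOLLOW(<S>) ⊇ FOLLOW(<B>) = {$, p, t, v}. Thus FOLLOW(<S>) = {$, p, t, v}.
FOLLOW(<B>): in <S>::=v t p <B>, the suffix after <B> is empty, so FOLLOW(<B>) ⊇ FOLLOW(<S>) = {$, p, t, v}; in <B>::=p <B> <K> <L>, <B> is followed by <K> <L> with FIRST {p, t}. Thus FOLLOW(<B>) = {$, p, t, v}.
FOLLOW(<L>): in <B>::=<L> w w w, <L> is followed by w w w with FIRST {w}; in <B>::=p <B> <K> <L>, the suffix after <L> is empty, so FOLLOW(<L>) ⊇ FOLLOW(<B>) = {$, p, t, v}. Thus FOLLOW(<L>) = {$, p, t, v, w}.

{$, p, t, v, w}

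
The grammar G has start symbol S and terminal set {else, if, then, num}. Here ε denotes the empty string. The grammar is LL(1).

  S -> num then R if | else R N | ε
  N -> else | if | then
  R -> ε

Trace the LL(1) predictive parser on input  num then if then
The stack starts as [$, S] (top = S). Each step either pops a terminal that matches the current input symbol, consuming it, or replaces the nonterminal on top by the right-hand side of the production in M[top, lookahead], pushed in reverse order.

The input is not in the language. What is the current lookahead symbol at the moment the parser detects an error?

     Stack            Input               Action
  1  $ S              num then if then $  expand S -> num then R if
  2  $ if R then num  num then if then $  match num
  3  $ if R then      then if then $      match then
  4  $ if R           if then $           expand R -> ε
  5  $ if             if then $           match if
  6  $                then $              error: stack empty but input remains

then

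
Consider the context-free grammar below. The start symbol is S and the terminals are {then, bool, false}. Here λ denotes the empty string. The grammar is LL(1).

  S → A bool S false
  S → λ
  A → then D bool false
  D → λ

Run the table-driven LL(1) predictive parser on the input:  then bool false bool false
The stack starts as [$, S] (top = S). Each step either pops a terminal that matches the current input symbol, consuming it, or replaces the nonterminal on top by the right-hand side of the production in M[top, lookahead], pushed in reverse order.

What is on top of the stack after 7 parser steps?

S

step 1: stack=$ S  input=then bool false bool false $  — expand S → A bool S false
step 2: stack=$ false S bool A  input=then bool false bool false $  — expand A → then D bool false
step 3: stack=$ false S bool false bool D then  input=then bool false bool false $  — match then
step 4: stack=$ false S bool false bool D  input=bool false bool false $  — expand D → λ
step 5: stack=$ false S bool false bool  input=bool false bool false $  — match bool
step 6: stack=$ false S bool false  input=false bool false $  — match false
step 7: stack=$ false S bool  input=bool false $  — match bool
Stack after step 7: $ false S (top = S).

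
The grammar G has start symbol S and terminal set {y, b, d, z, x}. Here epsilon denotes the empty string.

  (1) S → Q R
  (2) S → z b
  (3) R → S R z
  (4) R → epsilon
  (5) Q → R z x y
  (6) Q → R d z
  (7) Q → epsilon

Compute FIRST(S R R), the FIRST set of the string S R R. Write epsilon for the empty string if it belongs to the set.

{epsilon, d, z}

FIRST(S) = {epsilon, d, z}  (via Q R)
FIRST(R) = {epsilon, d, z}  (via S R z)
FIRST(Q) = {epsilon, d, z}  (via R z x y, R d z)
FIRST(S R R): take FIRST of each symbol in turn, carrying on past any symbol whose FIRST contains epsilon; result {epsilon, d, z}.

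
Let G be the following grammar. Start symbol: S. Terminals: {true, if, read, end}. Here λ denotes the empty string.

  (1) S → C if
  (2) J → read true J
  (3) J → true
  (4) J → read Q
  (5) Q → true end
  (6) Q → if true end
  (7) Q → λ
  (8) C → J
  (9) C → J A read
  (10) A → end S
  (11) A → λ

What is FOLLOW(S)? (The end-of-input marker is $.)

{$, read}

FIRST(J) = {read, true}
FIRST(Q) = {λ, if, true}
FIRST(A) = {λ, end}
FIRST(C) = {read, true}  (via J, J A read)
FIRST(S) = {read, true}  (via C if)
FOLLOW(S) includes $ since S is the start symbol.
FOLLOW(C): in S→C if, C is followed by if with FIRST {if}. Thus FOLLOW(C) = {if}.
FOLLOW(J): in J→read true J, the suffix after J is empty (adds nothing new); in C→J, the suffix after J is empty, so FOLLOW(J) ⊇ FOLLOW(C) = {if}; in C→J A read, J is followed by A read with FIRST {end, read}. Thus FOLLOW(J) = {end, if, read}.
FOLLOW(Q): in J→read Q, the suffix after Q is empty, so FOLLOW(Q) ⊇ FOLLOW(J) = {end, if, read}. Thus FOLLOW(Q) = {end, if, read}.
FOLLOW(A): in C→J A read, A is followed by read with FIRST {read}. Thus FOLLOW(A) = {read}.
FOLLOW(S): in A→end S, the suffix after S is empty, so FOLLOW(S) ⊇ FOLLOW(A) = {read}. Thus FOLLOW(S) = {$, read}.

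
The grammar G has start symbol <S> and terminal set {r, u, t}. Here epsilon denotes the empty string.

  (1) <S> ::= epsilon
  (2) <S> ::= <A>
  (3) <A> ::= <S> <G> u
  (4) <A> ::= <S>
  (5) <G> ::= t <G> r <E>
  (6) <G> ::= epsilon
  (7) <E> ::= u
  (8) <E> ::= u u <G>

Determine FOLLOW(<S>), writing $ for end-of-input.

{$, t, u}

FIRST(<G>): from <G>::=t <G> r <E> we get {t}; from <G>::=epsilon we get {epsilon}. So FIRST(<G>) = {epsilon, t}.
FIRST(<E>): from <E>::=u we get {u}; from <E>::=u u <G> we get {u}. So FIRST(<E>) = {u}.
FIRST(<S>): from <S>::=epsilon we get {epsilon}; from <S>::=<A> we get {epsilon, t, u}. So FIRST(<S>) = {epsilon, t, u}.
FIRST(<A>): from <A>::=<S> <G> u we get {t, u}; from <A>::=<S> we get {epsilon, t, u}. So FIRST(<A>) = {epsilon, t, u}.
FOLLOW(<S>) includes $ since <S> is the start symbol.
FOLLOW(<S>): in <A>::=<S> <G> u, <S> is followed by <G> u with FIRST {t, u}; in <A>::=<S>, the suffix after <S> is empty, so FOLLOW(<S>) ⊇ FOLLOW(<A>) = {$, t, u}. Thus FOLLOW(<S>) = {$, t, u}.
FOLLOW(<A>): in <S>::=<A>, the suffix after <A> is empty, so FOLLOW(<A>) ⊇ FOLLOW(<S>) = {$, t, u}. Thus FOLLOW(<A>) = {$, t, u}.
FOLLOW(<G>): in <A>::=<S> <G> u, <G> is followed by u with FIRST {u}; in <G>::=t <G> r <E>, <G> is followed by r <E> with FIRST {r}; in <E>::=u u <G>, the suffix after <G> is empty, so FOLLOW(<G>) ⊇ FOLLOW(<E>) = {r, u}. Thus FOLLOW(<G>) = {r, u}.
FOLLOW(<E>): in <G>::=t <G> r <E>, the suffix after <E> is empty, so FOLLOW(<E>) ⊇ FOLLOW(<G>) = {r, u}. Thus FOLLOW(<E>) = {r, u}.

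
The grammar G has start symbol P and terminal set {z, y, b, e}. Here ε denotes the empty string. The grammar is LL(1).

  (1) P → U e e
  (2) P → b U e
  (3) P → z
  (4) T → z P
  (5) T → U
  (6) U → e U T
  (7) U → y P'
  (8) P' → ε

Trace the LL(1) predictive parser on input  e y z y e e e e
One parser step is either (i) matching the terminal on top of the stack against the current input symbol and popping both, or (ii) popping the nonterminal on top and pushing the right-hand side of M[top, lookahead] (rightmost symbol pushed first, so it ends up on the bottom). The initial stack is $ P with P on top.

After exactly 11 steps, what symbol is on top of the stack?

      Stack           Input              Action
   1  $ P             e y z y e e e e $  expand P → U e e
   2  $ e e U         e y z y e e e e $  expand U → e U T
   3  $ e e T U e     e y z y e e e e $  match e
   4  $ e e T U       y z y e e e e $    expand U → y P'
   5  $ e e T P' y    y z y e e e e $    match y
   6  $ e e T P'      z y e e e e $      expand P' → ε
   7  $ e e T         z y e e e e $      expand T → z P
   8  $ e e P z       z y e e e e $      match z
   9  $ e e P         y e e e e $        expand P → U e e
  10  $ e e e e U     y e e e e $        expand U → y P'
  11  $ e e e e P' y  y e e e e $        match y
Stack after step 11: $ e e e e P' (top = P').

P'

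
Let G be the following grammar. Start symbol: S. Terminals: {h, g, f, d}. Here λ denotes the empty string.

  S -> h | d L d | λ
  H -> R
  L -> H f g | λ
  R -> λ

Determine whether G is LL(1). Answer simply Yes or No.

FIRST(S) = {λ, d, h}
FIRST(H) = {λ}
FIRST(L) = {λ, f}
FIRST(R) = {λ}
FOLLOW(S) = {$}
FOLLOW(H) = {f}
FOLLOW(L) = {d}
FOLLOW(R) = {f}
Each cell of M receives at most one production.

Yes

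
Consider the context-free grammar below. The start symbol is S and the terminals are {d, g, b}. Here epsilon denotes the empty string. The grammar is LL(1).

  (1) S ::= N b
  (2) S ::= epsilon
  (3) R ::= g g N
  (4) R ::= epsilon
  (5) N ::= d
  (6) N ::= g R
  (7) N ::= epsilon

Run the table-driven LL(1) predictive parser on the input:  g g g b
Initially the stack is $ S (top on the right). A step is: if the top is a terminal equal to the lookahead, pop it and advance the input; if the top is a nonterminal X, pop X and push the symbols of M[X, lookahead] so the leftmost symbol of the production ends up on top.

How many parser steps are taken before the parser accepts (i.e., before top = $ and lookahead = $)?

step 1: stack=$ S  input=g g g b $  — expand S ::= N b
step 2: stack=$ b N  input=g g g b $  — expand N ::= g R
step 3: stack=$ b R g  input=g g g b $  — match g
step 4: stack=$ b R  input=g g b $  — expand R ::= g g N
step 5: stack=$ b N g g  input=g g b $  — match g
step 6: stack=$ b N g  input=g b $  — match g
step 7: stack=$ b N  input=b $  — expand N ::= epsilon
step 8: stack=$ b  input=b $  — match b
Accept reached after 8 steps.

8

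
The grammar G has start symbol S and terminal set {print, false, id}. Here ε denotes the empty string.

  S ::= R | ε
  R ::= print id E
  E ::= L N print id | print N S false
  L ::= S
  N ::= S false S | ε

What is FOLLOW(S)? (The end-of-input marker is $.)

{$, false, print}

FIRST(R) = {print}
FIRST(S) = {ε, print}  (via R)
FIRST(L) = {ε, print}  (via S)
FIRST(N) = {ε, false, print}  (via S false S)
FIRST(E) = {false, print}  (via L N print id)
FOLLOW(S) includes $ since S is the start symbol.
FOLLOW(L): in E::=L N print id, L is followed by N print id with FIRST {false, print}. Thus FOLLOW(L) = {false, print}.
FOLLOW(N): in E::=L N print id, N is followed by print id with FIRST {print}; in E::=print N S false, N is followed by S false with FIRST {false, print}. Thus FOLLOW(N) = {false, print}.
FOLLOW(S): in E::=print N S false, S is followed by false with FIRST {false}; in L::=S, the suffix after S is empty, so FOLLOW(S) ⊇ FOLLOW(L) = {false, print}; in N::=S false S (occurrence 1), S is followed by false S with FIRST {false}; in N::=S false S (occurrence 2), the suffix after S is empty, so FOLLOW(S) ⊇ FOLLOW(N) = {false, print}. Thus FOLLOW(S) = {$, false, print}.
FOLLOW(R): in S::=R, the suffix after R is empty, so FOLLOW(R) ⊇ FOLLOW(S) = {$, false, print}. Thus FOLLOW(R) = {$, false, print}.
FOLLOW(E): in R::=print id E, the suffix after E is empty, so FOLLOW(E) ⊇ FOLLOW(R) = {$, false, print}. Thus FOLLOW(E) = {$, false, print}.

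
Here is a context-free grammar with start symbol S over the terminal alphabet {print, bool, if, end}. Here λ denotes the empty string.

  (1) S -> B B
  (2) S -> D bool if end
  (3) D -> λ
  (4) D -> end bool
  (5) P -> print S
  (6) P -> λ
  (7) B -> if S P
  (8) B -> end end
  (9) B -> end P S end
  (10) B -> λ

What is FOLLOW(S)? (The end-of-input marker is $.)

{$, bool, end, if, print}

FIRST(D): from D->λ we get {λ}; from D->end bool we get {end}. So FIRST(D) = {λ, end}.
FIRST(P): from P->print S we get {print}; from P->λ we get {λ}. So FIRST(P) = {λ, print}.
FIRST(B): from B->if S P we get {if}; from B->end end we get {end}; from B->end P S end we get {end}; from B->λ we get {λ}. So FIRST(B) = {λ, end, if}.
FIRST(S): from S->B B we get {λ, end, if}; from S->D bool if end we get {bool, end}. So FIRST(S) = {λ, bool, end, if}.
FOLLOW(S) includes $ since S is the start symbol.
FOLLOW(D): in S->D bool if end, D is followed by bool if end with FIRST {bool}. Thus FOLLOW(D) = {bool}.
FOLLOW(S): in P->print S, the suffix after S is empty, so FOLLOW(S) ⊇ FOLLOW(P) = {$, bool, end, if, print}; in B->if S P, S is followed by P with FIRST {λ, print}; in B->if S P, the suffix after S is nullable, so FOLLOW(S) ⊇ FOLLOW(B) = {$, bool, end, if, print}; in B->end P S end, S is followed by end with FIRST {end}. Thus FOLLOW(S) = {$, bool, end, if, print}.
FOLLOW(B): in S->B B (occurrence 1), B is followed by B with FIRST {λ, end, if}; in S->B B (occurrence 1), the suffix after B is nullable, so FOLLOW(B) ⊇ FOLLOW(S) = {$, bool, end, if, print}; in S->B B (occurrence 2), the suffix after B is empty, so FOLLOW(B) ⊇ FOLLOW(S) = {$, bool, end, if, print}. Thus FOLLOW(B) = {$, bool, end, if, print}.
FOLLOW(P): in B->if S P, the suffix after P is empty, so FOLLOW(P) ⊇ FOLLOW(B) = {$, bool, end, if, print}; in B->end P S end, P is followed by S end with FIRST {bool, end, if}. Thus FOLLOW(P) = {$, bool, end, if, print}.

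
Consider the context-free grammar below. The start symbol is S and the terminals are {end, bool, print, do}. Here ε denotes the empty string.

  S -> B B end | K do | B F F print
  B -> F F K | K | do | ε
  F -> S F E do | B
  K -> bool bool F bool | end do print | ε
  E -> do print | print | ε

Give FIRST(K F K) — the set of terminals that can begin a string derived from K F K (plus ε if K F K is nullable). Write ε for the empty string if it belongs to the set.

{ε, bool, do, end, print}

FIRST(K): from K->bool bool F bool we get {bool}; from K->end do print we get {end}; from K->ε we get {ε}. So FIRST(K) = {ε, bool, end}.
FIRST(E): from E->do print we get {do}; from E->print we get {print}; from E->ε we get {ε}. So FIRST(E) = {ε, do, print}.
FIRST(S): from S->B B end we get {bool, do, end, print}; from S->K do we get {bool, do, end}; from S->B F F print we get {bool, do, end, print}. So FIRST(S) = {bool, do, end, print}.
FIRST(B): from B->F F K we get {ε, bool, do, end, print}; from B->K we get {ε, bool, end}; from B->do we get {do}; from B->ε we get {ε}. So FIRST(B) = {ε, bool, do, end, print}.
FIRST(F): from F->S F E do we get {bool, do, end, print}; from F->B we get {ε, bool, do, end, print}. So FIRST(F) = {ε, bool, do, end, print}.
FIRST(K F K): take FIRST of each symbol in turn, carrying on past any symbol whose FIRST contains ε; result {ε, bool, do, end, print}.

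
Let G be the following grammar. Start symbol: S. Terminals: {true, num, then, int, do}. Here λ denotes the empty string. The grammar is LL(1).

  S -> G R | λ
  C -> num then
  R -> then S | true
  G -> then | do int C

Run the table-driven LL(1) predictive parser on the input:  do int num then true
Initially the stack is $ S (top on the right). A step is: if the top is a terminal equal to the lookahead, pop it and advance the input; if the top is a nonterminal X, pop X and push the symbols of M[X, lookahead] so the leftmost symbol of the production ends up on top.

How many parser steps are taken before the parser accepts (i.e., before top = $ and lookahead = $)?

9

step 1: stack=$ S  input=do int num then true $  — expand S -> G R
step 2: stack=$ R G  input=do int num then true $  — expand G -> do int C
step 3: stack=$ R C int do  input=do int num then true $  — match do
step 4: stack=$ R C int  input=int num then true $  — match int
step 5: stack=$ R C  input=num then true $  — expand C -> num then
step 6: stack=$ R then num  input=num then true $  — match num
step 7: stack=$ R then  input=then true $  — match then
step 8: stack=$ R  input=true $  — expand R -> true
step 9: stack=$ true  input=true $  — match true
Accept reached after 9 steps.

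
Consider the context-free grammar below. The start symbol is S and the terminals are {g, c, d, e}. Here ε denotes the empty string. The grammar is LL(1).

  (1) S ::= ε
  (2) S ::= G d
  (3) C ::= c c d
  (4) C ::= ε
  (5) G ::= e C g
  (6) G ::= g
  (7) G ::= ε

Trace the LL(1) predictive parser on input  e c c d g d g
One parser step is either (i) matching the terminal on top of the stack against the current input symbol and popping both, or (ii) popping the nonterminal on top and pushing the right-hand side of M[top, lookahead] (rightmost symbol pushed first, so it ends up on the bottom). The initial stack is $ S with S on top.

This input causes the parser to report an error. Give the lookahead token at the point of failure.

      Stack        Input            Action
   1  $ S          e c c d g d g $  expand S ::= G d
   2  $ d G        e c c d g d g $  expand G ::= e C g
   3  $ d g C e    e c c d g d g $  match e
   4  $ d g C      c c d g d g $    expand C ::= c c d
   5  $ d g d c c  c c d g d g $    match c
   6  $ d g d c    c d g d g $      match c
   7  $ d g d      d g d g $        match d
   8  $ d g        g d g $          match g
   9  $ d          d g $            match d
  10  $            g $              error: stack empty but input remains

g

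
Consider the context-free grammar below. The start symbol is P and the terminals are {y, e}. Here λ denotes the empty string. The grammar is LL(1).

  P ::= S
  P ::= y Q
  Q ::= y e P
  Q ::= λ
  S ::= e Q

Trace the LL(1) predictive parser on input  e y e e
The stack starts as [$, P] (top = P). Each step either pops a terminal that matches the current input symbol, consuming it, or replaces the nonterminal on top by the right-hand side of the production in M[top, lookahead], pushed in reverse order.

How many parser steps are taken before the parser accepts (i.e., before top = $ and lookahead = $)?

      Stack    Input      Action
   1  $ P      e y e e $  expand P ::= S
   2  $ S      e y e e $  expand S ::= e Q
   3  $ Q e    e y e e $  match e
   4  $ Q      y e e $    expand Q ::= y e P
   5  $ P e y  y e e $    match y
   6  $ P e    e e $      match e
   7  $ P      e $        expand P ::= S
   8  $ S      e $        expand S ::= e Q
   9  $ Q e    e $        match e
  10  $ Q      $          expand Q ::= λ
Accept reached after 10 steps.

10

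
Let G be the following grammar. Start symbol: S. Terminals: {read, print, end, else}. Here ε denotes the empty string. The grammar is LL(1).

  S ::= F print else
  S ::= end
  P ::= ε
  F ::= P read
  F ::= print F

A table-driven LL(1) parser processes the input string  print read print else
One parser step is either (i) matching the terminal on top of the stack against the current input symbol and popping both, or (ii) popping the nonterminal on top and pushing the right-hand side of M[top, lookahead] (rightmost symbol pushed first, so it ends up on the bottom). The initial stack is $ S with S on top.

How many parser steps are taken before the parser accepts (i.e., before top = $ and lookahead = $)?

     Stack                 Input                    Action
  1  $ S                   print read print else $  expand S ::= F print else
  2  $ else print F        print read print else $  expand F ::= print F
  3  $ else print F print  print read print else $  match print
  4  $ else print F        read print else $        expand F ::= P read
  5  $ else print read P   read print else $        expand P ::= ε
  6  $ else print read     read print else $        match read
  7  $ else print          print else $             match print
  8  $ else                else $                   match else
Accept reached after 8 steps.

8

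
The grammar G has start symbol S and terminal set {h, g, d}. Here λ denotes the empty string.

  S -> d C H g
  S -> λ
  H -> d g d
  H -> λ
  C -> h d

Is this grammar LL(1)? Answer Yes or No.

FIRST(S) = {λ, d}
FIRST(H) = {λ, d}
FIRST(C) = {h}
FOLLOW(S) = {$}
FOLLOW(H) = {g}
FOLLOW(C) = {d, g}
Each cell of M receives at most one production.

Yes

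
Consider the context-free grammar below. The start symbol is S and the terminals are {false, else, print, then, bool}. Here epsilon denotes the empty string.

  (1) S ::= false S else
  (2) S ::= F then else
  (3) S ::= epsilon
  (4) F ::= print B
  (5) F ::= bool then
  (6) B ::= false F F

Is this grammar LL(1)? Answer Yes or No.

FIRST(S) = {epsilon, bool, false, print}
FIRST(F) = {bool, print}
FIRST(B) = {false}
FOLLOW(S) = {$, else}
FOLLOW(F) = {bool, print, then}
FOLLOW(B) = {bool, print, then}
Each cell of M receives at most one production.

Yes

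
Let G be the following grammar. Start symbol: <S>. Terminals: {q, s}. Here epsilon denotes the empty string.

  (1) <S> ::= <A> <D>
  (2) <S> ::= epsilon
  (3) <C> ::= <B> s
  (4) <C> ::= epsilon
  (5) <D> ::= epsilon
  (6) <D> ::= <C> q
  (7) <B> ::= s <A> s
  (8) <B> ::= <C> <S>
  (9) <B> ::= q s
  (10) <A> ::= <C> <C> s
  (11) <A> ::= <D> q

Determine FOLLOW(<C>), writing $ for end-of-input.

{q, s}

FIRST(<S>): from <S>::=<A> <D> we get {q, s}; from <S>::=epsilon we get {epsilon}. So FIRST(<S>) = {epsilon, q, s}.
FIRST(<C>): from <C>::=<B> s we get {q, s}; from <C>::=epsilon we get {epsilon}. So FIRST(<C>) = {epsilon, q, s}.
FIRST(<D>): from <D>::=epsilon we get {epsilon}; from <D>::=<C> q we get {q, s}. So FIRST(<D>) = {epsilon, q, s}.
FIRST(<B>): from <B>::=s <A> s we get {s}; from <B>::=<C> <S> we get {epsilon, q, s}; from <B>::=q s we get {q}. So FIRST(<B>) = {epsilon, q, s}.
FIRST(<A>): from <A>::=<C> <C> s we get {q, s}; from <A>::=<D> q we get {q, s}. So FIRST(<A>) = {q, s}.
FOLLOW(<S>) includes $ since <S> is the start symbol.
FOLLOW(<B>): in <C>::=<B> s, <B> is followed by s with FIRST {s}. Thus FOLLOW(<B>) = {s}.
FOLLOW(<S>): in <B>::=<C> <S>, the suffix after <S> is empty, so FOLLOW(<S>) ⊇ FOLLOW(<B>) = {s}. Thus FOLLOW(<S>) = {$, s}.
FOLLOW(<C>): in <D>::=<C> q, <C> is followed by q with FIRST {q}; in <B>::=<C> <S>, <C> is followed by <S> with FIRST {epsilon, q, s}; in <B>::=<C> <S>, the suffix after <C> is nullable, so FOLLOW(<C>) ⊇ FOLLOW(<B>) = {s}; in <A>::=<C> <C> s (occurrence 1), <C> is followed by <C> s with FIRST {q, s}; in <A>::=<C> <C> s (occurrence 2), <C> is followed by s with FIRST {s}. Thus FOLLOW(<C>) = {q, s}.
FOLLOW(<D>): in <S>::=<A> <D>, the suffix after <D> is empty, so FOLLOW(<D>) ⊇ FOLLOW(<S>) = {$, s}; in <A>::=<D> q, <D> is followed by q with FIRST {q}. Thus FOLLOW(<D>) = {$, q, s}.
FOLLOW(<A>): in <S>::=<A> <D>, <A> is followed by <D> with FIRST {epsilon, q, s}; in <S>::=<A> <D>, the suffix after <A> is nullable, so FOLLOW(<A>) ⊇ FOLLOW(<S>) = {$, s}; in <B>::=s <A> s, <A> is followed by s with FIRST {s}. Thus FOLLOW(<A>) = {$, q, s}.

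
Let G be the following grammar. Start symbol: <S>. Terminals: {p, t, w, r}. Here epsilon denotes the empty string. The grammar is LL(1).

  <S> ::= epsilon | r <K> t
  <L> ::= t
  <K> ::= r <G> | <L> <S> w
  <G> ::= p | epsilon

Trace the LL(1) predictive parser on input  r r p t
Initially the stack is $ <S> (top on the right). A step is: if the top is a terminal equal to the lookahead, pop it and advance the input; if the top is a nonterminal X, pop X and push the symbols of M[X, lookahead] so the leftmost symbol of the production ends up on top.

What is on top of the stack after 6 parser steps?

t

step 1: stack=$ <S>  input=r r p t $  — expand <S> ::= r <K> t
step 2: stack=$ t <K> r  input=r r p t $  — match r
step 3: stack=$ t <K>  input=r p t $  — expand <K> ::= r <G>
step 4: stack=$ t <G> r  input=r p t $  — match r
step 5: stack=$ t <G>  input=p t $  — expand <G> ::= p
step 6: stack=$ t p  input=p t $  — match p
Stack after step 6: $ t (top = t).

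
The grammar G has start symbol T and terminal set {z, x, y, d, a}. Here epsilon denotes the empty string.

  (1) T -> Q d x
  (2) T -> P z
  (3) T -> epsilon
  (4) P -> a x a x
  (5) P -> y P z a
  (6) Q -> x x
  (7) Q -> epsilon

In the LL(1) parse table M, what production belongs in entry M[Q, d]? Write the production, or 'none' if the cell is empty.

Q -> epsilon

FIRST(P): from P->a x a x we get {a}; from P->y P z a we get {y}. So FIRST(P) = {a, y}.
FIRST(Q): from Q->x x we get {x}; from Q->epsilon we get {epsilon}. So FIRST(Q) = {epsilon, x}.
FIRST(T): from T->Q d x we get {d, x}; from T->P z we get {a, y}; from T->epsilon we get {epsilon}. So FIRST(T) = {epsilon, a, d, x, y}.
FOLLOW(T) includes $ since T is the start symbol.
FOLLOW(Q): in T->Q d x, Q is followed by d x with FIRST {d}. Thus FOLLOW(Q) = {d}.
For Q -> x x: FIRST(x x) = {x}, so it goes in M[Q, t] for t ∈ {x}.
For Q -> epsilon: FIRST(epsilon) = {epsilon}, so it goes in M[Q, t] for t ∈ {}; since epsilon ∈ FIRST, also for every t ∈ FOLLOW(Q) = {d}.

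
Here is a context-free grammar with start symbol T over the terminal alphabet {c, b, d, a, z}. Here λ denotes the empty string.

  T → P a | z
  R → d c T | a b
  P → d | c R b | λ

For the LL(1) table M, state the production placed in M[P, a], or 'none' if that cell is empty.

FIRST(R) = {a, d}
FIRST(P) = {λ, c, d}
FIRST(T) = {a, c, d, z}  (via P a)
FOLLOW(T) includes $ since T is the start symbol.
FOLLOW(P): in T→P a, P is followed by a with FIRST {a}. Thus FOLLOW(P) = {a}.
For P → d: FIRST(d) = {d}, so it goes in M[P, t] for t ∈ {d}.
For P → c R b: FIRST(c R b) = {c}, so it goes in M[P, t] for t ∈ {c}.
For P → λ: FIRST(λ) = {λ}, so it goes in M[P, t] for t ∈ {}; since λ ∈ FIRST, also for every t ∈ FOLLOW(P) = {a}.

P → λ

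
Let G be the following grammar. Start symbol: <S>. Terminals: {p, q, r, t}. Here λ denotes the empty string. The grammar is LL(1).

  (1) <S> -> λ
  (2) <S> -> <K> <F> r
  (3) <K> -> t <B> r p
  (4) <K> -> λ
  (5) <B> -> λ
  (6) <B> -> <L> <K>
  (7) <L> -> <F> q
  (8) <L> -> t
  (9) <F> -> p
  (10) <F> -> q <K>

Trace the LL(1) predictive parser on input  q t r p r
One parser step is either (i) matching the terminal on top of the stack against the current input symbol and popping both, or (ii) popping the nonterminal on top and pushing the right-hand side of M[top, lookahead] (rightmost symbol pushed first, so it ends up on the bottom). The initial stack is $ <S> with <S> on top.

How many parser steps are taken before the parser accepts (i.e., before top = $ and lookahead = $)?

step 1: stack=$ <S>  input=q t r p r $  — expand <S> -> <K> <F> r
step 2: stack=$ r <F> <K>  input=q t r p r $  — expand <K> -> λ
step 3: stack=$ r <F>  input=q t r p r $  — expand <F> -> q <K>
step 4: stack=$ r <K> q  input=q t r p r $  — match q
step 5: stack=$ r <K>  input=t r p r $  — expand <K> -> t <B> r p
step 6: stack=$ r p r <B> t  input=t r p r $  — match t
step 7: stack=$ r p r <B>  input=r p r $  — expand <B> -> λ
step 8: stack=$ r p r  input=r p r $  — match r
step 9: stack=$ r p  input=p r $  — match p
step 10: stack=$ r  input=r $  — match r
Accept reached after 10 steps.

10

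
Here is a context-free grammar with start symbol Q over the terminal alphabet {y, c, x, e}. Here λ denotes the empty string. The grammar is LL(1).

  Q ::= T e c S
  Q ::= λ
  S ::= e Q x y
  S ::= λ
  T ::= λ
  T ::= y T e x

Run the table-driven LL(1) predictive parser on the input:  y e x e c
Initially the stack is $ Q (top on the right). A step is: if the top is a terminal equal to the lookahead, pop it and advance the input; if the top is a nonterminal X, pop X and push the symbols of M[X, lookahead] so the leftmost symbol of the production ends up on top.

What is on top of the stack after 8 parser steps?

S

     Stack            Input        Action
  1  $ Q              y e x e c $  expand Q ::= T e c S
  2  $ S c e T        y e x e c $  expand T ::= y T e x
  3  $ S c e x e T y  y e x e c $  match y
  4  $ S c e x e T    e x e c $    expand T ::= λ
  5  $ S c e x e      e x e c $    match e
  6  $ S c e x        x e c $      match x
  7  $ S c e          e c $        match e
  8  $ S c            c $          match c
Stack after step 8: $ S (top = S).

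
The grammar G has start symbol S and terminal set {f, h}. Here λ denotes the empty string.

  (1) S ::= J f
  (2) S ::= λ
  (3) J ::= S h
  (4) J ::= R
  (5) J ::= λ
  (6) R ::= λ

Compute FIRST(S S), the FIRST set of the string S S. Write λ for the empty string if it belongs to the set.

FIRST(R): from R::=λ we get {λ}. So FIRST(R) = {λ}.
FIRST(S): from S::=J f we get {f, h}; from S::=λ we get {λ}. So FIRST(S) = {λ, f, h}.
FIRST(J): from J::=S h we get {f, h}; from J::=R we get {λ}; from J::=λ we get {λ}. So FIRST(J) = {λ, f, h}.
FIRST(S S): take FIRST of each symbol in turn, carrying on past any symbol whose FIRST contains λ; result {λ, f, h}.

{λ, f, h}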